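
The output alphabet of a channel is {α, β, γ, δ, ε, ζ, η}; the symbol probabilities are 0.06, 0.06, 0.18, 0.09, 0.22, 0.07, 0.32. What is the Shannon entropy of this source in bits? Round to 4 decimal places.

2.5202 bits

H = −Σ pᵢ log₂ pᵢ.
−0.06·log₂(0.06) = 0.2435
−0.06·log₂(0.06) = 0.2435
−0.18·log₂(0.18) = 0.4453
−0.09·log₂(0.09) = 0.3127
−0.22·log₂(0.22) = 0.4806
−0.07·log₂(0.07) = 0.2686
−0.32·log₂(0.32) = 0.5260
Sum ≈ 2.5202 → 2.5202 bits.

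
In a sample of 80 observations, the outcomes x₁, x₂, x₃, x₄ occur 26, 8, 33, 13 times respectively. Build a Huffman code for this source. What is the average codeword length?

1.85 bits/symbol

Probabilities are the counts divided by 80.
Repeatedly combine the two least-probable nodes; the expected code length is the sum of the merged weights.
merge 1/10 + 13/80 → 21/80
merge 21/80 + 13/40 → 47/80
merge 33/80 + 47/80 → 1
L = 21/80 + 47/80 + 1 = 37/20 = 1.85 bits/symbol.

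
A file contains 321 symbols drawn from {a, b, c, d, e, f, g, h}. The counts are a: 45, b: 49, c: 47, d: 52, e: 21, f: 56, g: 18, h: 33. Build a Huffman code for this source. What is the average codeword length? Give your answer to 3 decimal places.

Probabilities are the counts divided by 321.
Repeatedly combine the two least-probable nodes; the expected code length is the sum of the merged weights.
merge 6/107 + 7/107 → 13/107
merge 11/107 + 13/107 → 24/107
merge 15/107 + 47/321 → 92/321
merge 49/321 + 52/321 → 101/321
merge 56/321 + 24/107 → 128/321
merge 92/321 + 101/321 → 193/321
merge 128/321 + 193/321 → 1
L = 13/107 + 24/107 + 92/321 + 101/321 + 128/321 + 193/321 + 1 = 946/321 ≈ 2.947 bits/symbol.

2.947 bits/symbol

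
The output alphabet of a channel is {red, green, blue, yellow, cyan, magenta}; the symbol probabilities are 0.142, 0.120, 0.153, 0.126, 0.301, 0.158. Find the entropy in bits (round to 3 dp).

2.500 bits

H = −Σ pᵢ log₂ pᵢ.
−0.142·log₂(0.142) = 0.3999
−0.120·log₂(0.120) = 0.3671
−0.153·log₂(0.153) = 0.4144
−0.126·log₂(0.126) = 0.3766
−0.301·log₂(0.301) = 0.5214
−0.158·log₂(0.158) = 0.4206
Sum ≈ 2.4999 → 2.500 bits.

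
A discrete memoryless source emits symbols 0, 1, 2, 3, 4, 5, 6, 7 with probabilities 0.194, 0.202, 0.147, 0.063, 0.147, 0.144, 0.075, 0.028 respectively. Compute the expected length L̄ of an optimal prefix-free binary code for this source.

2.861 bits/symbol

Repeatedly combine the two least-probable nodes; the expected code length is the sum of the merged weights.
merge 7/250 + 63/1000 → 91/1000
merge 3/40 + 91/1000 → 83/500
merge 18/125 + 147/1000 → 291/1000
merge 147/1000 + 83/500 → 313/1000
merge 97/500 + 101/500 → 99/250
merge 291/1000 + 313/1000 → 151/250
merge 99/250 + 151/250 → 1
L = 91/1000 + 83/500 + 291/1000 + 313/1000 + 99/250 + 151/250 + 1 = 2861/1000 = 2.861 bits/symbol.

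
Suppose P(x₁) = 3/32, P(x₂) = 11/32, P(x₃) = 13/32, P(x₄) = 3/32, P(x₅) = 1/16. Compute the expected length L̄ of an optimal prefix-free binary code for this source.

Repeatedly combine the two least-probable nodes; the expected code length is the sum of the merged weights.
merge 1/16 + 3/32 → 5/32
merge 3/32 + 5/32 → 1/4
merge 1/4 + 11/32 → 19/32
merge 13/32 + 19/32 → 1
L = 5/32 + 1/4 + 19/32 + 1 = 2 bits/symbol.

2 bits/symbol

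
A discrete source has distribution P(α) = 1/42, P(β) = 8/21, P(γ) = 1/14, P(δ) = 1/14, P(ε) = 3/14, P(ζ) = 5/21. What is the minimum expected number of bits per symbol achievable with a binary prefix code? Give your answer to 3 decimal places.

Repeatedly combine the two least-probable nodes; the expected code length is the sum of the merged weights.
merge 1/42 + 1/14 → 2/21
merge 1/14 + 2/21 → 1/6
merge 1/6 + 3/14 → 8/21
merge 5/21 + 8/21 → 13/21
merge 8/21 + 13/21 → 1
L = 2/21 + 1/6 + 8/21 + 13/21 + 1 = 95/42 ≈ 2.262 bits/symbol.

2.262 bits/symbol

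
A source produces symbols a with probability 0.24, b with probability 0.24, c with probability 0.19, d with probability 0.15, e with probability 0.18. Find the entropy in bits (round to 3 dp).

H = −Σ pᵢ log₂ pᵢ.
−0.24·log₂(0.24) = 0.4941
−0.24·log₂(0.24) = 0.4941
−0.19·log₂(0.19) = 0.4552
−0.15·log₂(0.15) = 0.4105
−0.18·log₂(0.18) = 0.4453
Sum ≈ 2.2993 → 2.299 bits.

2.299 bits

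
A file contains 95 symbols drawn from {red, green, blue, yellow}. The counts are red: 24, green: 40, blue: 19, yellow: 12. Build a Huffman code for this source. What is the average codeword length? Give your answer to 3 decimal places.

1.905 bits/symbol

Probabilities are the counts divided by 95.
Repeatedly combine the two least-probable nodes; the expected code length is the sum of the merged weights.
merge 12/95 + 1/5 → 31/95
merge 24/95 + 31/95 → 11/19
merge 8/19 + 11/19 → 1
L = 31/95 + 11/19 + 1 = 181/95 ≈ 1.905 bits/symbol.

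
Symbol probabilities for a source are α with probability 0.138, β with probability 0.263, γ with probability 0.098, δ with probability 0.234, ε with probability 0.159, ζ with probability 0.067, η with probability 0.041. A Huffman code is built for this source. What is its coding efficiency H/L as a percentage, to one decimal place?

Entropy H = −Σ p log₂ p ≈ 2.5918 bits.
Huffman merges: 41/1000+67/1000→27/250; 49/500+27/250→103/500; 69/500+159/1000→297/1000; 103/500+117/500→11/25; 263/1000+297/1000→14/25; 11/25+14/25→1. L = 2611/1000 ≈ 2.6110.
Efficiency = H/L = 2.5918/2.6110 = 99.3%.

99.3%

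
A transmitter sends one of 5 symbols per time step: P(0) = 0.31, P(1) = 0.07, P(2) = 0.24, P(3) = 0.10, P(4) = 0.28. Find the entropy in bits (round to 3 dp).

H = −Σ pᵢ log₂ pᵢ.
−0.31·log₂(0.31) = 0.5238
−0.07·log₂(0.07) = 0.2686
−0.24·log₂(0.24) = 0.4941
−0.10·log₂(0.10) = 0.3322
−0.28·log₂(0.28) = 0.5142
Sum ≈ 2.1329 → 2.133 bits.

2.133 bits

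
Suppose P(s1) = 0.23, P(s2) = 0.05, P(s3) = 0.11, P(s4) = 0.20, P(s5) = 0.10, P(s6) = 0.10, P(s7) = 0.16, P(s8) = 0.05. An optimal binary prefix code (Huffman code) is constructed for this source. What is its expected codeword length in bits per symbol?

Repeatedly combine the two least-probable nodes; the expected code length is the sum of the merged weights.
merge 1/20 + 1/20 → 1/10
merge 1/10 + 1/10 → 1/5
merge 1/10 + 11/100 → 21/100
merge 4/25 + 1/5 → 9/25
merge 1/5 + 21/100 → 41/100
merge 23/100 + 9/25 → 59/100
merge 41/100 + 59/100 → 1
L = 1/10 + 1/5 + 21/100 + 9/25 + 41/100 + 59/100 + 1 = 287/100 = 2.87 bits/symbol.

2.87 bits/symbol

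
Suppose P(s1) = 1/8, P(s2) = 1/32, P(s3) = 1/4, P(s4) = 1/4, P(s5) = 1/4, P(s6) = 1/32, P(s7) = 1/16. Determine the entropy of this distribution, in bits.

2.4375 bits

Each probability is a power of 1/2, so log₂(1/p) is an integer.
H = Σ p·log₂(1/p) = 1/8·3 + 1/32·5 + 1/4·2 + 1/4·2 + 1/4·2 + 1/32·5 + 1/16·4 = 2.4375 bits.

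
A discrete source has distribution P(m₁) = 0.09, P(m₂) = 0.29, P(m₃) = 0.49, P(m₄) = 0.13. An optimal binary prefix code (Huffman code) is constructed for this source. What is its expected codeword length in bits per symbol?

1.73 bits/symbol

Repeatedly combine the two least-probable nodes; the expected code length is the sum of the merged weights.
merge 9/100 + 13/100 → 11/50
merge 11/50 + 29/100 → 51/100
merge 49/100 + 51/100 → 1
L = 11/50 + 51/100 + 1 = 173/100 = 1.73 bits/symbol.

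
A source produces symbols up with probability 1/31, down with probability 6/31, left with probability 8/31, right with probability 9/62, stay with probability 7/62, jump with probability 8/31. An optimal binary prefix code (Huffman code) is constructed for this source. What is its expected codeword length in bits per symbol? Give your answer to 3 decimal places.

Repeatedly combine the two least-probable nodes; the expected code length is the sum of the merged weights.
merge 1/31 + 7/62 → 9/62
merge 9/62 + 9/62 → 9/31
merge 6/31 + 8/31 → 14/31
merge 8/31 + 9/31 → 17/31
merge 14/31 + 17/31 → 1
L = 9/62 + 9/31 + 14/31 + 17/31 + 1 = 151/62 ≈ 2.435 bits/symbol.

2.435 bits/symbol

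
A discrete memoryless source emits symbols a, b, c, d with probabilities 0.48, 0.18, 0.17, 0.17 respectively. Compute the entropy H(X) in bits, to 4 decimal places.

1.8228 bits

H = −Σ pᵢ log₂ pᵢ.
−0.48·log₂(0.48) = 0.5083
−0.18·log₂(0.18) = 0.4453
−0.17·log₂(0.17) = 0.4346
−0.17·log₂(0.17) = 0.4346
Sum ≈ 1.8228 → 1.8228 bits.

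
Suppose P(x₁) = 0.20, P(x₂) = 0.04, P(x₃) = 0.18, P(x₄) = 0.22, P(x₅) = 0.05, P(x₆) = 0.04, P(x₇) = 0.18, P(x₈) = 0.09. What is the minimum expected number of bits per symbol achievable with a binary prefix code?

2.79 bits/symbol

Repeatedly combine the two least-probable nodes; the expected code length is the sum of the merged weights.
merge 1/25 + 1/25 → 2/25
merge 1/20 + 2/25 → 13/100
merge 9/100 + 13/100 → 11/50
merge 9/50 + 9/50 → 9/25
merge 1/5 + 11/50 → 21/50
merge 11/50 + 9/25 → 29/50
merge 21/50 + 29/50 → 1
L = 2/25 + 13/100 + 11/50 + 9/25 + 21/50 + 29/50 + 1 = 279/100 = 2.79 bits/symbol.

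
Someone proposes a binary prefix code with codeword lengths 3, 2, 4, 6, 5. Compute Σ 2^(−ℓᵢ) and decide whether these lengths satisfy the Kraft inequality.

With common denominator 2^6 = 64: Σ 2^(−ℓᵢ) = 8/64 + 16/64 + 4/64 + 1/64 + 2/64 = 31/64 = 0.484375.
Kraft's inequality requires Σ ≤ 1; here Σ = 0.484375 ≤ 1, so such a prefix code exists.

0.484375; yes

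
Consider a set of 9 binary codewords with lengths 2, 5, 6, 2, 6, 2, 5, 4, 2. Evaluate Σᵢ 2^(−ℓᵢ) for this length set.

With common denominator 2^6 = 64: Σ 2^(−ℓᵢ) = 16/64 + 2/64 + 1/64 + 16/64 + 1/64 + 16/64 + 2/64 + 4/64 + 16/64 = 74/64 = 1.15625.

1.15625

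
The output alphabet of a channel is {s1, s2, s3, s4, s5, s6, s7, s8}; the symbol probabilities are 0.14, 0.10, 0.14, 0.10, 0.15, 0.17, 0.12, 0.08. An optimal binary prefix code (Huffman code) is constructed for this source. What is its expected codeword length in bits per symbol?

3 bits/symbol

Repeatedly combine the two least-probable nodes; the expected code length is the sum of the merged weights.
merge 2/25 + 1/10 → 9/50
merge 1/10 + 3/25 → 11/50
merge 7/50 + 7/50 → 7/25
merge 3/20 + 17/100 → 8/25
merge 9/50 + 11/50 → 2/5
merge 7/25 + 8/25 → 3/5
merge 2/5 + 3/5 → 1
L = 9/50 + 11/50 + 7/25 + 8/25 + 2/5 + 3/5 + 1 = 3 bits/symbol.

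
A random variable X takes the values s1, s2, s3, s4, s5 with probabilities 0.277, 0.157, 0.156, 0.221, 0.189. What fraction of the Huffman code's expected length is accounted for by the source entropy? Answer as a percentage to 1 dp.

Entropy H = −Σ p log₂ p ≈ 2.2861 bits.
Huffman merges: 39/250+157/1000→313/1000; 189/1000+221/1000→41/100; 277/1000+313/1000→59/100; 41/100+59/100→1. L = 2313/1000 ≈ 2.3130.
Efficiency = H/L = 2.2861/2.3130 = 98.8%.

98.8%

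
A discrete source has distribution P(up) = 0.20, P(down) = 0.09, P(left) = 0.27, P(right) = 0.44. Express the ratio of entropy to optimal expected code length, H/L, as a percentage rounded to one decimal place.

Entropy H = −Σ p log₂ p ≈ 1.8082 bits.
Huffman merges: 9/100+1/5→29/100; 27/100+29/100→14/25; 11/25+14/25→1. L = 37/20 ≈ 1.8500.
Efficiency = H/L = 1.8082/1.8500 = 97.7%.

97.7%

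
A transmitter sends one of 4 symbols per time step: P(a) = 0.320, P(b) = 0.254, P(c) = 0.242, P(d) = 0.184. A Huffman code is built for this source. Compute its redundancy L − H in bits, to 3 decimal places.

Entropy H = −Σ p log₂ p ≈ 1.9729 bits.
Huffman merges: 23/125+121/500→213/500; 127/500+8/25→287/500; 213/500+287/500→1. L = 2 ≈ 2.0000.
L − H = 2.0000 − 1.9729 = 0.027 bits.

0.027 bits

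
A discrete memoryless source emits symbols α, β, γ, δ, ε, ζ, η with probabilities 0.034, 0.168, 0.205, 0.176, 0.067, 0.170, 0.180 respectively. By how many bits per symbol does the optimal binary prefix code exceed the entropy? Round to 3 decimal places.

0.067 bits

Entropy H = −Σ p log₂ p ≈ 2.6492 bits.
Huffman merges: 17/500+67/1000→101/1000; 101/1000+21/125→269/1000; 17/100+22/125→173/500; 9/50+41/200→77/200; 269/1000+173/500→123/200; 77/200+123/200→1. L = 679/250 ≈ 2.7160.
L − H = 2.7160 − 2.6492 = 0.067 bits.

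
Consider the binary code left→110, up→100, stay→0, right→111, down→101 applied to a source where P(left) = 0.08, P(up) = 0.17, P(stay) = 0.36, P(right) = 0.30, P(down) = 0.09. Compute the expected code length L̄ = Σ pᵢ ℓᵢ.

2.28 bits/symbol

L̄ = Σ pᵢ·ℓᵢ = 0.08·3 + 0.17·3 + 0.36·1 + 0.30·3 + 0.09·3 = 2.28 bits/symbol.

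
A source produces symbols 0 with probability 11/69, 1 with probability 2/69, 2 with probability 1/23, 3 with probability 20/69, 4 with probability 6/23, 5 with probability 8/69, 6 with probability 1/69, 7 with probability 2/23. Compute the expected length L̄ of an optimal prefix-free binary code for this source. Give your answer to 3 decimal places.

Repeatedly combine the two least-probable nodes; the expected code length is the sum of the merged weights.
merge 1/69 + 2/69 → 1/23
merge 1/23 + 1/23 → 2/23
merge 2/23 + 2/23 → 4/23
merge 8/69 + 11/69 → 19/69
merge 4/23 + 6/23 → 10/23
merge 19/69 + 20/69 → 13/23
merge 10/23 + 13/23 → 1
L = 1/23 + 2/23 + 4/23 + 19/69 + 10/23 + 13/23 + 1 = 178/69 ≈ 2.580 bits/symbol.

2.580 bits/symbol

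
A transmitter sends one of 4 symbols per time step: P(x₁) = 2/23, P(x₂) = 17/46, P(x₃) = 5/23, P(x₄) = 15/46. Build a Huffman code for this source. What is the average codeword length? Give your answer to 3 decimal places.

1.935 bits/symbol

Repeatedly combine the two least-probable nodes; the expected code length is the sum of the merged weights.
merge 2/23 + 5/23 → 7/23
merge 7/23 + 15/46 → 29/46
merge 17/46 + 29/46 → 1
L = 7/23 + 29/46 + 1 = 89/46 ≈ 1.935 bits/symbol.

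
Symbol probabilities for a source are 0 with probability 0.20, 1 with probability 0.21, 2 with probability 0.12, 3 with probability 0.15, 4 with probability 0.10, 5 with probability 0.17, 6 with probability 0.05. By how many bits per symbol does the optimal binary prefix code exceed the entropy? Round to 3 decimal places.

Entropy H = −Σ p log₂ p ≈ 2.6977 bits.
Huffman merges: 1/20+1/10→3/20; 3/25+3/20→27/100; 3/20+17/100→8/25; 1/5+21/100→41/100; 27/100+8/25→59/100; 41/100+59/100→1. L = 137/50 ≈ 2.7400.
L − H = 2.7400 − 2.6977 = 0.042 bits.

0.042 bits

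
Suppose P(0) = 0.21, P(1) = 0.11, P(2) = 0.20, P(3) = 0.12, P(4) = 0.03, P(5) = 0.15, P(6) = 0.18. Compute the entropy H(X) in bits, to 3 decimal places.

2.662 bits

H = −Σ pᵢ log₂ pᵢ.
−0.21·log₂(0.21) = 0.4728
−0.11·log₂(0.11) = 0.3503
−0.20·log₂(0.20) = 0.4644
−0.12·log₂(0.12) = 0.3671
−0.03·log₂(0.03) = 0.1518
−0.15·log₂(0.15) = 0.4105
−0.18·log₂(0.18) = 0.4453
Sum ≈ 2.6622 → 2.662 bits.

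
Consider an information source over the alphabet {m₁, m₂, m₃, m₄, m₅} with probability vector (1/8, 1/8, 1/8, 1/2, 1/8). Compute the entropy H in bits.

Each probability is a power of 1/2, so log₂(1/p) is an integer.
H = Σ p·log₂(1/p) = 1/8·3 + 1/8·3 + 1/8·3 + 1/2·1 + 1/8·3 = 2 bits.

2 bits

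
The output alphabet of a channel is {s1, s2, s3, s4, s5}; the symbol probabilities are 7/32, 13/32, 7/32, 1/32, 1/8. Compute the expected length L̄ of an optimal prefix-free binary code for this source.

Repeatedly combine the two least-probable nodes; the expected code length is the sum of the merged weights.
merge 1/32 + 1/8 → 5/32
merge 5/32 + 7/32 → 3/8
merge 7/32 + 3/8 → 19/32
merge 13/32 + 19/32 → 1
L = 5/32 + 3/8 + 19/32 + 1 = 17/8 = 2.125 bits/symbol.

2.125 bits/symbol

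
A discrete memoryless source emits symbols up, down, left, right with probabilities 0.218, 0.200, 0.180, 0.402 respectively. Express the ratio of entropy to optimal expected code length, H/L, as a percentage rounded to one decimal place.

96.9%

Entropy H = −Σ p log₂ p ≈ 1.9173 bits.
Huffman merges: 9/50+1/5→19/50; 109/500+19/50→299/500; 201/500+299/500→1. L = 989/500 ≈ 1.9780.
Efficiency = H/L = 1.9173/1.9780 = 96.9%.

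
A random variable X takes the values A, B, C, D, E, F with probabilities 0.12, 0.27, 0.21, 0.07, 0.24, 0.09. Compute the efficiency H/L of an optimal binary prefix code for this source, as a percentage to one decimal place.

99.4%

Entropy H = −Σ p log₂ p ≈ 2.4253 bits.
Huffman merges: 7/100+9/100→4/25; 3/25+4/25→7/25; 21/100+6/25→9/20; 27/100+7/25→11/20; 9/20+11/20→1. L = 61/25 ≈ 2.4400.
Efficiency = H/L = 2.4253/2.4400 = 99.4%.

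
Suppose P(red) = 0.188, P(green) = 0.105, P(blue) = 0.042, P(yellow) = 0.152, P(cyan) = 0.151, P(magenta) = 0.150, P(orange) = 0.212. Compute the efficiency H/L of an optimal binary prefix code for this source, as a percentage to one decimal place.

Entropy H = −Σ p log₂ p ≈ 2.6967 bits.
Huffman merges: 21/500+21/200→147/1000; 147/1000+3/20→297/1000; 151/1000+19/125→303/1000; 47/250+53/250→2/5; 297/1000+303/1000→3/5; 2/5+3/5→1. L = 2747/1000 ≈ 2.7470.
Efficiency = H/L = 2.6967/2.7470 = 98.2%.

98.2%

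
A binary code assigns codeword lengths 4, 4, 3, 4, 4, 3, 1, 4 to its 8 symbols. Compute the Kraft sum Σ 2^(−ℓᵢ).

1.0625

With common denominator 2^4 = 16: Σ 2^(−ℓᵢ) = 1/16 + 1/16 + 2/16 + 1/16 + 1/16 + 2/16 + 8/16 + 1/16 = 17/16 = 1.0625.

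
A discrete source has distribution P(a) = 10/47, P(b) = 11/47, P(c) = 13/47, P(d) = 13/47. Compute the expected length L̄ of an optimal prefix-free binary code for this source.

Repeatedly combine the two least-probable nodes; the expected code length is the sum of the merged weights.
merge 10/47 + 11/47 → 21/47
merge 13/47 + 13/47 → 26/47
merge 21/47 + 26/47 → 1
L = 21/47 + 26/47 + 1 = 2 bits/symbol.

2 bits/symbol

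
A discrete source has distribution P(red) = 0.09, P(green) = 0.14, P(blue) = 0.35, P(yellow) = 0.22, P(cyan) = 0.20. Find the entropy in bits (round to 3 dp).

2.185 bits

H = −Σ pᵢ log₂ pᵢ.
−0.09·log₂(0.09) = 0.3127
−0.14·log₂(0.14) = 0.3971
−0.35·log₂(0.35) = 0.5301
−0.22·log₂(0.22) = 0.4806
−0.20·log₂(0.20) = 0.4644
Sum ≈ 2.1848 → 2.185 bits.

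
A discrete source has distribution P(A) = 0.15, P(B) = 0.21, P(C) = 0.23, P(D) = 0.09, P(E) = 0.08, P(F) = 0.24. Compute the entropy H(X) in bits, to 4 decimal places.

2.4693 bits

H = −Σ pᵢ log₂ pᵢ.
−0.15·log₂(0.15) = 0.4105
−0.21·log₂(0.21) = 0.4728
−0.23·log₂(0.23) = 0.4877
−0.09·log₂(0.09) = 0.3127
−0.08·log₂(0.08) = 0.2915
−0.24·log₂(0.24) = 0.4941
Sum ≈ 2.4693 → 2.4693 bits.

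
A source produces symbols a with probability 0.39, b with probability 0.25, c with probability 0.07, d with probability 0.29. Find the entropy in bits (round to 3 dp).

1.816 bits

H = −Σ pᵢ log₂ pᵢ.
−0.39·log₂(0.39) = 0.5298
−0.25·log₂(0.25) = 0.5000
−0.07·log₂(0.07) = 0.2686
−0.29·log₂(0.29) = 0.5179
Sum ≈ 1.8163 → 1.816 bits.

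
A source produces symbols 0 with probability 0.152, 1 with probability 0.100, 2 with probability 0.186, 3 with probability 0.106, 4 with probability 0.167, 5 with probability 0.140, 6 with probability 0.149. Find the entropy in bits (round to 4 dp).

2.7774 bits

H = −Σ pᵢ log₂ pᵢ.
−0.152·log₂(0.152) = 0.4131
−0.100·log₂(0.100) = 0.3322
−0.186·log₂(0.186) = 0.4514
−0.106·log₂(0.106) = 0.3432
−0.167·log₂(0.167) = 0.4312
−0.140·log₂(0.140) = 0.3971
−0.149·log₂(0.149) = 0.4092
Sum ≈ 2.7774 → 2.7774 bits.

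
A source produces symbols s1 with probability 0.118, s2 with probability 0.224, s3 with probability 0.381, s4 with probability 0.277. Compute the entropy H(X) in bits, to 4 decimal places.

1.8907 bits

H = −Σ pᵢ log₂ pᵢ.
−0.118·log₂(0.118) = 0.3638
−0.224·log₂(0.224) = 0.4835
−0.381·log₂(0.381) = 0.5304
−0.277·log₂(0.277) = 0.5130
Sum ≈ 1.8907 → 1.8907 bits.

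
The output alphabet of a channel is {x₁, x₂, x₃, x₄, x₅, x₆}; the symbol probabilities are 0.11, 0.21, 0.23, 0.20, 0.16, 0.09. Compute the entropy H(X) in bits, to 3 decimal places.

2.511 bits

H = −Σ pᵢ log₂ pᵢ.
−0.11·log₂(0.11) = 0.3503
−0.21·log₂(0.21) = 0.4728
−0.23·log₂(0.23) = 0.4877
−0.20·log₂(0.20) = 0.4644
−0.16·log₂(0.16) = 0.4230
−0.09·log₂(0.09) = 0.3127
Sum ≈ 2.5108 → 2.511 bits.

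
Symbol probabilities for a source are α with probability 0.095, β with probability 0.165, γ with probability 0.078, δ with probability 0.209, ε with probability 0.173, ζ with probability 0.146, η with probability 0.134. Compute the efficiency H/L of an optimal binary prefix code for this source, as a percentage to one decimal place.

Entropy H = −Σ p log₂ p ≈ 2.7423 bits.
Huffman merges: 39/500+19/200→173/1000; 67/500+73/500→7/25; 33/200+173/1000→169/500; 173/1000+209/1000→191/500; 7/25+169/500→309/500; 191/500+309/500→1. L = 2791/1000 ≈ 2.7910.
Efficiency = H/L = 2.7423/2.7910 = 98.3%.

98.3%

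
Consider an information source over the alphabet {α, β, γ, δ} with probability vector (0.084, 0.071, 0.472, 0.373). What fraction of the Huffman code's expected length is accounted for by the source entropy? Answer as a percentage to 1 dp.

95.8%

Entropy H = −Σ p log₂ p ≈ 1.6130 bits.
Huffman merges: 71/1000+21/250→31/200; 31/200+373/1000→66/125; 59/125+66/125→1. L = 1683/1000 ≈ 1.6830.
Efficiency = H/L = 1.6130/1.6830 = 95.8%.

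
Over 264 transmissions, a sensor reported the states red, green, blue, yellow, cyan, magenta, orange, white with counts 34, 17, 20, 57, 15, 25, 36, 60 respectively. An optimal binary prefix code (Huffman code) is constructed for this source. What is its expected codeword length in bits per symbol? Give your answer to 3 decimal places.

2.848 bits/symbol

Probabilities are the counts divided by 264.
Repeatedly combine the two least-probable nodes; the expected code length is the sum of the merged weights.
merge 5/88 + 17/264 → 4/33
merge 5/66 + 25/264 → 15/88
merge 4/33 + 17/132 → 1/4
merge 3/22 + 15/88 → 27/88
merge 19/88 + 5/22 → 39/88
merge 1/4 + 27/88 → 49/88
merge 39/88 + 49/88 → 1
L = 4/33 + 15/88 + 1/4 + 27/88 + 39/88 + 49/88 + 1 = 94/33 ≈ 2.848 bits/symbol.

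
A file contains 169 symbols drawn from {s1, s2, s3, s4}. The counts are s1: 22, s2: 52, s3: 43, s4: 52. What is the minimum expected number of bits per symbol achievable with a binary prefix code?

2 bits/symbol

Probabilities are the counts divided by 169.
Repeatedly combine the two least-probable nodes; the expected code length is the sum of the merged weights.
merge 22/169 + 43/169 → 5/13
merge 4/13 + 4/13 → 8/13
merge 5/13 + 8/13 → 1
L = 5/13 + 8/13 + 1 = 2 bits/symbol.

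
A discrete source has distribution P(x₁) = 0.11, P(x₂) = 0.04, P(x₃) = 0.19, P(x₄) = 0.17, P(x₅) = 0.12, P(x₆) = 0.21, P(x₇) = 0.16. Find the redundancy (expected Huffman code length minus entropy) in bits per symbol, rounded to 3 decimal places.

0.061 bits

Entropy H = −Σ p log₂ p ≈ 2.6888 bits.
Huffman merges: 1/25+11/100→3/20; 3/25+3/20→27/100; 4/25+17/100→33/100; 19/100+21/100→2/5; 27/100+33/100→3/5; 2/5+3/5→1. L = 11/4 ≈ 2.7500.
L − H = 2.7500 − 2.6888 = 0.061 bits.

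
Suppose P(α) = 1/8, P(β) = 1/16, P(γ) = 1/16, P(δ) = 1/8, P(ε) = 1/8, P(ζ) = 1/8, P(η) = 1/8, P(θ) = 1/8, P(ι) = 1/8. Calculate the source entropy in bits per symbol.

3.125 bits

Each probability is a power of 1/2, so log₂(1/p) is an integer.
H = Σ p·log₂(1/p) = 1/8·3 + 1/16·4 + 1/16·4 + 1/8·3 + 1/8·3 + 1/8·3 + 1/8·3 + 1/8·3 + 1/8·3 = 3.125 bits.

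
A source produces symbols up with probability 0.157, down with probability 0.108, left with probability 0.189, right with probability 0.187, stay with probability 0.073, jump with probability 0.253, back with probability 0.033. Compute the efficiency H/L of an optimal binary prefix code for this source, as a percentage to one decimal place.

98.1%

Entropy H = −Σ p log₂ p ≈ 2.6124 bits.
Huffman merges: 33/1000+73/1000→53/500; 53/500+27/250→107/500; 157/1000+187/1000→43/125; 189/1000+107/500→403/1000; 253/1000+43/125→597/1000; 403/1000+597/1000→1. L = 333/125 ≈ 2.6640.
Efficiency = H/L = 2.6124/2.6640 = 98.1%.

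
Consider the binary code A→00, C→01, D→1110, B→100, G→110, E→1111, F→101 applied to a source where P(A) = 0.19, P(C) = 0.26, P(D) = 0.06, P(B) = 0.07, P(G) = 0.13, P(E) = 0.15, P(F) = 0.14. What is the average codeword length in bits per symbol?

L̄ = Σ pᵢ·ℓᵢ = 0.19·2 + 0.26·2 + 0.06·4 + 0.07·3 + 0.13·3 + 0.15·4 + 0.14·3 = 2.76 bits/symbol.

2.76 bits/symbol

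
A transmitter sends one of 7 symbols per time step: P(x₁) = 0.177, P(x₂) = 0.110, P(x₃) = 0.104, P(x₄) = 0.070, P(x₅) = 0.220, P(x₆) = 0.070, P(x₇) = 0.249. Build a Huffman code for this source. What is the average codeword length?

Repeatedly combine the two least-probable nodes; the expected code length is the sum of the merged weights.
merge 7/100 + 7/100 → 7/50
merge 13/125 + 11/100 → 107/500
merge 7/50 + 177/1000 → 317/1000
merge 107/500 + 11/50 → 217/500
merge 249/1000 + 317/1000 → 283/500
merge 217/500 + 283/500 → 1
L = 7/50 + 107/500 + 317/1000 + 217/500 + 283/500 + 1 = 2671/1000 = 2.671 bits/symbol.

2.671 bits/symbol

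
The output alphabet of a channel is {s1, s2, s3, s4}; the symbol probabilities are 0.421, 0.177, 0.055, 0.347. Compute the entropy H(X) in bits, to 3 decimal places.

H = −Σ pᵢ log₂ pᵢ.
−0.421·log₂(0.421) = 0.5255
−0.177·log₂(0.177) = 0.4422
−0.055·log₂(0.055) = 0.2301
−0.347·log₂(0.347) = 0.5299
Sum ≈ 1.7276 → 1.728 bits.

1.728 bits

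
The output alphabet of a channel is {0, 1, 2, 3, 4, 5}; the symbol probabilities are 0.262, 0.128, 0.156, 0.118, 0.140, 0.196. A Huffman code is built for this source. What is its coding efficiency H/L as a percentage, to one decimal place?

99.4%

Entropy H = −Σ p log₂ p ≈ 2.5258 bits.
Huffman merges: 59/500+16/125→123/500; 7/50+39/250→37/125; 49/250+123/500→221/500; 131/500+37/125→279/500; 221/500+279/500→1. L = 1271/500 ≈ 2.5420.
Efficiency = H/L = 2.5258/2.5420 = 99.4%.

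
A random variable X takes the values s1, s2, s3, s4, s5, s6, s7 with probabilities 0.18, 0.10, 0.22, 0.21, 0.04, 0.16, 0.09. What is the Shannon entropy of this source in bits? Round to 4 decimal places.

2.6523 bits

H = −Σ pᵢ log₂ pᵢ.
−0.18·log₂(0.18) = 0.4453
−0.10·log₂(0.10) = 0.3322
−0.22·log₂(0.22) = 0.4806
−0.21·log₂(0.21) = 0.4728
−0.04·log₂(0.04) = 0.1858
−0.16·log₂(0.16) = 0.4230
−0.09·log₂(0.09) = 0.3127
Sum ≈ 2.6523 → 2.6523 bits.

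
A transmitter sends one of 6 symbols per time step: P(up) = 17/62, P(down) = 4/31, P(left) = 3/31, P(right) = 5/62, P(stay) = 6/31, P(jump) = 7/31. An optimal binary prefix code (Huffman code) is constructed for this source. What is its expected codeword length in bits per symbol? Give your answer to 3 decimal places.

Repeatedly combine the two least-probable nodes; the expected code length is the sum of the merged weights.
merge 5/62 + 3/31 → 11/62
merge 4/31 + 11/62 → 19/62
merge 6/31 + 7/31 → 13/31
merge 17/62 + 19/62 → 18/31
merge 13/31 + 18/31 → 1
L = 11/62 + 19/62 + 13/31 + 18/31 + 1 = 77/31 ≈ 2.484 bits/symbol.

2.484 bits/symbol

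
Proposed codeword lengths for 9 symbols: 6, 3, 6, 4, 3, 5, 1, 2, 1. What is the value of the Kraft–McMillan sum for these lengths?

1.625

With common denominator 2^6 = 64: Σ 2^(−ℓᵢ) = 1/64 + 8/64 + 1/64 + 4/64 + 8/64 + 2/64 + 32/64 + 16/64 + 32/64 = 104/64 = 1.625.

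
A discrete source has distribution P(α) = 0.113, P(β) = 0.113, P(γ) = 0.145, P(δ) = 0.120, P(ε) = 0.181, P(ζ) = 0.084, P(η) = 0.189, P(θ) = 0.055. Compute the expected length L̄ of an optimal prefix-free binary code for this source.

Repeatedly combine the two least-probable nodes; the expected code length is the sum of the merged weights.
merge 11/200 + 21/250 → 139/1000
merge 113/1000 + 113/1000 → 113/500
merge 3/25 + 139/1000 → 259/1000
merge 29/200 + 181/1000 → 163/500
merge 189/1000 + 113/500 → 83/200
merge 259/1000 + 163/500 → 117/200
merge 83/200 + 117/200 → 1
L = 139/1000 + 113/500 + 259/1000 + 163/500 + 83/200 + 117/200 + 1 = 59/20 = 2.95 bits/symbol.

2.95 bits/symbol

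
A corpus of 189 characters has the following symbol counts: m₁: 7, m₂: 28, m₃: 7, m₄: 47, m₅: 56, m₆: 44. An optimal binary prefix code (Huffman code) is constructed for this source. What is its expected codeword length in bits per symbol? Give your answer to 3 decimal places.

Probabilities are the counts divided by 189.
Repeatedly combine the two least-probable nodes; the expected code length is the sum of the merged weights.
merge 1/27 + 1/27 → 2/27
merge 2/27 + 4/27 → 2/9
merge 2/9 + 44/189 → 86/189
merge 47/189 + 8/27 → 103/189
merge 86/189 + 103/189 → 1
L = 2/27 + 2/9 + 86/189 + 103/189 + 1 = 62/27 ≈ 2.296 bits/symbol.

2.296 bits/symbol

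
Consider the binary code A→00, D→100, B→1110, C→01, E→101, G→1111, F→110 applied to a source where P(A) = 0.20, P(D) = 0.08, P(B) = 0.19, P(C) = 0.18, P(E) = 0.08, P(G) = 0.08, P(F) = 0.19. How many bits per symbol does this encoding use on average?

L̄ = Σ pᵢ·ℓᵢ = 0.20·2 + 0.08·3 + 0.19·4 + 0.18·2 + 0.08·3 + 0.08·4 + 0.19·3 = 2.89 bits/symbol.

2.89 bits/symbol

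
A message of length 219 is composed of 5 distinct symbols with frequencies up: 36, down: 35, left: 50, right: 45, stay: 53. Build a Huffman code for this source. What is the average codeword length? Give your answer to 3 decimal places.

2.324 bits/symbol

Probabilities are the counts divided by 219.
Repeatedly combine the two least-probable nodes; the expected code length is the sum of the merged weights.
merge 35/219 + 12/73 → 71/219
merge 15/73 + 50/219 → 95/219
merge 53/219 + 71/219 → 124/219
merge 95/219 + 124/219 → 1
L = 71/219 + 95/219 + 124/219 + 1 = 509/219 ≈ 2.324 bits/symbol.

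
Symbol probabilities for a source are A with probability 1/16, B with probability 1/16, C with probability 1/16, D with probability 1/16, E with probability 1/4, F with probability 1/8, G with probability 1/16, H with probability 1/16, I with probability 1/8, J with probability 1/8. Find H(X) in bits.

3.125 bits

Each probability is a power of 1/2, so log₂(1/p) is an integer.
H = Σ p·log₂(1/p) = 1/16·4 + 1/16·4 + 1/16·4 + 1/16·4 + 1/4·2 + 1/8·3 + 1/16·4 + 1/16·4 + 1/8·3 + 1/8·3 = 3.125 bits.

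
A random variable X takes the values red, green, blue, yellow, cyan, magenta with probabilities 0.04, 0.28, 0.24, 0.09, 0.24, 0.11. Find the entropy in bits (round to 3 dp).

2.351 bits

H = −Σ pᵢ log₂ pᵢ.
−0.04·log₂(0.04) = 0.1858
−0.28·log₂(0.28) = 0.5142
−0.24·log₂(0.24) = 0.4941
−0.09·log₂(0.09) = 0.3127
−0.24·log₂(0.24) = 0.4941
−0.11·log₂(0.11) = 0.3503
Sum ≈ 2.3512 → 2.351 bits.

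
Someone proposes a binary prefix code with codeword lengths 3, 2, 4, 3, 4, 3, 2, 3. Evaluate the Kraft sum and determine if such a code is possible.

1.125; no

With common denominator 2^4 = 16: Σ 2^(−ℓᵢ) = 2/16 + 4/16 + 1/16 + 2/16 + 1/16 + 2/16 + 4/16 + 2/16 = 18/16 = 1.125.
Kraft's inequality requires Σ ≤ 1; here Σ = 1.125 > 1, so no such prefix code exists.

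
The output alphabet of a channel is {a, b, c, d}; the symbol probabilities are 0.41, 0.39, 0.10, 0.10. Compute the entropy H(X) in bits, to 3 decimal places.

H = −Σ pᵢ log₂ pᵢ.
−0.41·log₂(0.41) = 0.5274
−0.39·log₂(0.39) = 0.5298
−0.10·log₂(0.10) = 0.3322
−0.10·log₂(0.10) = 0.3322
Sum ≈ 1.7216 → 1.722 bits.

1.722 bits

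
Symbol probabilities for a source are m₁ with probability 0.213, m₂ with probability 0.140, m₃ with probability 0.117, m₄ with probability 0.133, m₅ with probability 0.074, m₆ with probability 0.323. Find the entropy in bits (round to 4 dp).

H = −Σ pᵢ log₂ pᵢ.
−0.213·log₂(0.213) = 0.4752
−0.140·log₂(0.140) = 0.3971
−0.117·log₂(0.117) = 0.3622
−0.133·log₂(0.133) = 0.3871
−0.074·log₂(0.074) = 0.2780
−0.323·log₂(0.323) = 0.5266
Sum ≈ 2.4262 → 2.4262 bits.

2.4262 bits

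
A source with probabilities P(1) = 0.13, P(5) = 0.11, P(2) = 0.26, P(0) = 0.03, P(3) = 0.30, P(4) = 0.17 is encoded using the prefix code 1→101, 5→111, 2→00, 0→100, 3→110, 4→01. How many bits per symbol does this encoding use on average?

L̄ = Σ pᵢ·ℓᵢ = 0.13·3 + 0.11·3 + 0.26·2 + 0.03·3 + 0.30·3 + 0.17·2 = 2.57 bits/symbol.

2.57 bits/symbol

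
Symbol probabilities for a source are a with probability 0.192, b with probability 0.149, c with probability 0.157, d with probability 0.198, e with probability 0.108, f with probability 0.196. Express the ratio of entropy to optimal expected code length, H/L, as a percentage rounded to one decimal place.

Entropy H = −Σ p log₂ p ≈ 2.5559 bits.
Huffman merges: 27/250+149/1000→257/1000; 157/1000+24/125→349/1000; 49/250+99/500→197/500; 257/1000+349/1000→303/500; 197/500+303/500→1. L = 1303/500 ≈ 2.6060.
Efficiency = H/L = 2.5559/2.6060 = 98.1%.

98.1%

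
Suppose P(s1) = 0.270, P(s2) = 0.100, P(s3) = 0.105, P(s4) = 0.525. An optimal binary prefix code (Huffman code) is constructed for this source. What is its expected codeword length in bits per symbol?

1.68 bits/symbol

Repeatedly combine the two least-probable nodes; the expected code length is the sum of the merged weights.
merge 1/10 + 21/200 → 41/200
merge 41/200 + 27/100 → 19/40
merge 19/40 + 21/40 → 1
L = 41/200 + 19/40 + 1 = 42/25 = 1.68 bits/symbol.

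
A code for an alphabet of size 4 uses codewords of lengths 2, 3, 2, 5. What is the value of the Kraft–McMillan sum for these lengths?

With common denominator 2^5 = 32: Σ 2^(−ℓᵢ) = 8/32 + 4/32 + 8/32 + 1/32 = 21/32 = 0.65625.

0.65625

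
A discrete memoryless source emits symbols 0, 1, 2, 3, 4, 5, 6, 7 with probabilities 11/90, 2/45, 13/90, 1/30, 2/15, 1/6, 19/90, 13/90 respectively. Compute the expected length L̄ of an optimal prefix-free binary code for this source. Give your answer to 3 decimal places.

Repeatedly combine the two least-probable nodes; the expected code length is the sum of the merged weights.
merge 1/30 + 2/45 → 7/90
merge 7/90 + 11/90 → 1/5
merge 2/15 + 13/90 → 5/18
merge 13/90 + 1/6 → 14/45
merge 1/5 + 19/90 → 37/90
merge 5/18 + 14/45 → 53/90
merge 37/90 + 53/90 → 1
L = 7/90 + 1/5 + 5/18 + 14/45 + 37/90 + 53/90 + 1 = 43/15 ≈ 2.867 bits/symbol.

2.867 bits/symbol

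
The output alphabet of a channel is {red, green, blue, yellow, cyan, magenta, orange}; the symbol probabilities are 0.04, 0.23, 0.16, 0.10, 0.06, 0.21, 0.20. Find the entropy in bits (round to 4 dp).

H = −Σ pᵢ log₂ pᵢ.
−0.04·log₂(0.04) = 0.1858
−0.23·log₂(0.23) = 0.4877
−0.16·log₂(0.16) = 0.4230
−0.10·log₂(0.10) = 0.3322
−0.06·log₂(0.06) = 0.2435
−0.21·log₂(0.21) = 0.4728
−0.20·log₂(0.20) = 0.4644
Sum ≈ 2.6094 → 2.6094 bits.

2.6094 bits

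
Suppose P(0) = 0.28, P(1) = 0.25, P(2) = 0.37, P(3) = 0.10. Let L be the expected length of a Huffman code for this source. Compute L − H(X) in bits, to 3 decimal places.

Entropy H = −Σ p log₂ p ≈ 1.8771 bits.
Huffman merges: 1/10+1/4→7/20; 7/25+7/20→63/100; 37/100+63/100→1. L = 99/50 ≈ 1.9800.
L − H = 1.9800 − 1.8771 = 0.103 bits.

0.103 bits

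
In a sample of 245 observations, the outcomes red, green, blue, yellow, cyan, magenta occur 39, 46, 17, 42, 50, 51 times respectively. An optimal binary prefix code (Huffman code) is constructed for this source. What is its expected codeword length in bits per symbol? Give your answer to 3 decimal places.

Probabilities are the counts divided by 245.
Repeatedly combine the two least-probable nodes; the expected code length is the sum of the merged weights.
merge 17/245 + 39/245 → 8/35
merge 6/35 + 46/245 → 88/245
merge 10/49 + 51/245 → 101/245
merge 8/35 + 88/245 → 144/245
merge 101/245 + 144/245 → 1
L = 8/35 + 88/245 + 101/245 + 144/245 + 1 = 634/245 ≈ 2.588 bits/symbol.

2.588 bits/symbol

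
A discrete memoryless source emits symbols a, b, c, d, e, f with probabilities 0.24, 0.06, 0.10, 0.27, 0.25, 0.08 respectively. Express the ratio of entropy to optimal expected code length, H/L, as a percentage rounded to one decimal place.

Entropy H = −Σ p log₂ p ≈ 2.3714 bits.
Huffman merges: 3/50+2/25→7/50; 1/10+7/50→6/25; 6/25+6/25→12/25; 1/4+27/100→13/25; 12/25+13/25→1. L = 119/50 ≈ 2.3800.
Efficiency = H/L = 2.3714/2.3800 = 99.6%.

99.6%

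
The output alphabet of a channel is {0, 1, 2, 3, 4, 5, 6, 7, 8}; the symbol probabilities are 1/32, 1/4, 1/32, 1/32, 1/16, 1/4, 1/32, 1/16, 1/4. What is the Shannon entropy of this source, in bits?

Each probability is a power of 1/2, so log₂(1/p) is an integer.
H = Σ p·log₂(1/p) = 1/32·5 + 1/4·2 + 1/32·5 + 1/32·5 + 1/16·4 + 1/4·2 + 1/32·5 + 1/16·4 + 1/4·2 = 2.625 bits.

2.625 bits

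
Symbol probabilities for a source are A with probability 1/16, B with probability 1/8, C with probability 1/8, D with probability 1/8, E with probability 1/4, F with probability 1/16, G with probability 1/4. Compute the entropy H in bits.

Each probability is a power of 1/2, so log₂(1/p) is an integer.
H = Σ p·log₂(1/p) = 1/16·4 + 1/8·3 + 1/8·3 + 1/8·3 + 1/4·2 + 1/16·4 + 1/4·2 = 2.625 bits.

2.625 bits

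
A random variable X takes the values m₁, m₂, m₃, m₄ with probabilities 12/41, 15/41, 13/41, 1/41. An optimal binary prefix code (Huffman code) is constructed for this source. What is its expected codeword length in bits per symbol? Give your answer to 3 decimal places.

1.951 bits/symbol

Repeatedly combine the two least-probable nodes; the expected code length is the sum of the merged weights.
merge 1/41 + 12/41 → 13/41
merge 13/41 + 13/41 → 26/41
merge 15/41 + 26/41 → 1
L = 13/41 + 26/41 + 1 = 80/41 ≈ 1.951 bits/symbol.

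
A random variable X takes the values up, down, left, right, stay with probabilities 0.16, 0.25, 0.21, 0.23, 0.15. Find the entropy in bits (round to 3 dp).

H = −Σ pᵢ log₂ pᵢ.
−0.16·log₂(0.16) = 0.4230
−0.25·log₂(0.25) = 0.5000
−0.21·log₂(0.21) = 0.4728
−0.23·log₂(0.23) = 0.4877
−0.15·log₂(0.15) = 0.4105
Sum ≈ 2.2941 → 2.294 bits.

2.294 bits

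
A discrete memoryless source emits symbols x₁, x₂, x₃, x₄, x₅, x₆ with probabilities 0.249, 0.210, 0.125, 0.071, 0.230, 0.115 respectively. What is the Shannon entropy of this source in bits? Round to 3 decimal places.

2.465 bits

H = −Σ pᵢ log₂ pᵢ.
−0.249·log₂(0.249) = 0.4994
−0.210·log₂(0.210) = 0.4728
−0.125·log₂(0.125) = 0.3750
−0.071·log₂(0.071) = 0.2709
−0.230·log₂(0.230) = 0.4877
−0.115·log₂(0.115) = 0.3588
Sum ≈ 2.4647 → 2.465 bits.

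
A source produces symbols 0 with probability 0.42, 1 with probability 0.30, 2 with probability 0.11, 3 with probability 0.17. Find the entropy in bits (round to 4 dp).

H = −Σ pᵢ log₂ pᵢ.
−0.42·log₂(0.42) = 0.5256
−0.30·log₂(0.30) = 0.5211
−0.11·log₂(0.11) = 0.3503
−0.17·log₂(0.17) = 0.4346
Sum ≈ 1.8316 → 1.8316 bits.

1.8316 bits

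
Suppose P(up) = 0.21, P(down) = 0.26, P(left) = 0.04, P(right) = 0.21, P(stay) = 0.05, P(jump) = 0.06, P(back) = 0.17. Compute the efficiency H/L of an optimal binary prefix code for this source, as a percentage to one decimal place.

98.9%

Entropy H = −Σ p log₂ p ≈ 2.5309 bits.
Huffman merges: 1/25+1/20→9/100; 3/50+9/100→3/20; 3/20+17/100→8/25; 21/100+21/100→21/50; 13/50+8/25→29/50; 21/50+29/50→1. L = 64/25 ≈ 2.5600.
Efficiency = H/L = 2.5309/2.5600 = 98.9%.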